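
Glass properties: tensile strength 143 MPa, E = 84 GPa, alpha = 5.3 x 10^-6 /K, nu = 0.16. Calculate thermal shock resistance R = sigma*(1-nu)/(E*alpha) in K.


Thermal shock resistance: R = sigma * (1 - nu) / (E * alpha)
  Numerator = 143 * (1 - 0.16) = 120.12
  Denominator = 84 * 1000 * (5.3 x 10^-6) = 0.4452
  R = 120.12 / 0.4452 = 269.8 K

269.8 K


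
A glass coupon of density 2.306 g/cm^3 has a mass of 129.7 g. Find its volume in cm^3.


Rearrange rho = m / V:
  V = m / rho
  V = 129.7 / 2.306 = 56.245 cm^3

56.245 cm^3


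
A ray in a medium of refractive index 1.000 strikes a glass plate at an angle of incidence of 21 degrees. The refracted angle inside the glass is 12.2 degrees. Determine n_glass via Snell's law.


Apply Snell's law: n1 * sin(theta1) = n2 * sin(theta2)
  n2 = n1 * sin(theta1) / sin(theta2)
  sin(21) = 0.358368
  sin(12.2) = 0.211325
  n2 = 1.000 * 0.358368 / 0.211325 = 1.6958

1.6958


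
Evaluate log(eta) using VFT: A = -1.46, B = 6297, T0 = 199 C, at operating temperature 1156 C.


VFT equation: log(eta) = A + B / (T - T0)
  T - T0 = 1156 - 199 = 957
  B / (T - T0) = 6297 / 957 = 6.58
  log(eta) = -1.46 + 6.58 = 5.12

5.12


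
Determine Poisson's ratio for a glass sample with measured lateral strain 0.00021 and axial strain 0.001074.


Poisson's ratio: nu = lateral strain / axial strain
  nu = 0.00021 / 0.001074 = 0.1955

0.1955


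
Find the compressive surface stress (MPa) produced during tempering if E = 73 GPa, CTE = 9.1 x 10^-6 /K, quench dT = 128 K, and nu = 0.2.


Tempering stress: sigma = E * alpha * dT / (1 - nu)
  E (MPa) = 73 * 1000 = 73000
  Numerator = 73000 * (9.1 x 10^-6) * 128 = 85.0304
  Denominator = 1 - 0.2 = 0.8
  sigma = 85.0304 / 0.8 = 106.3 MPa

106.3 MPa


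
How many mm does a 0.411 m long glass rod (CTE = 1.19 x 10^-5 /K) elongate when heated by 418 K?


Thermal expansion formula: dL = alpha * L0 * dT
  dL = (1.19 x 10^-5) * 0.411 * 418 = 0.0020444 m
Convert to mm: 0.0020444 * 1000 = 2.0444 mm

2.0444 mm


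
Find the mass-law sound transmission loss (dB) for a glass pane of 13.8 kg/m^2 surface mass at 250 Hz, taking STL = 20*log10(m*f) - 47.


Mass law: STL = 20 * log10(m * f) - 47
  m * f = 13.8 * 250 = 3450
  log10(3450) = 3.53782
  STL = 20 * 3.53782 - 47 = 70.7564 - 47 = 23.8 dB

23.8 dB


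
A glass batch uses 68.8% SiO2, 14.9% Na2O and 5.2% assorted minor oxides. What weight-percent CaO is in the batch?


Pieces sum to 100%:
  CaO = 100 - (SiO2 + Na2O + others)
  CaO = 100 - (68.8 + 14.9 + 5.2) = 11.1%

11.1%


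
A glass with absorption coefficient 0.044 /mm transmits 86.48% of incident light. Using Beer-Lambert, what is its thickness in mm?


Rearrange T = exp(-alpha * thickness):
  thickness = -ln(T) / alpha
  T = 86.48/100 = 0.8648
  ln(T) = -0.14526
  -ln(T) = 0.14526
  thickness = 0.14526 / 0.044 = 3.3 mm

3.3 mm


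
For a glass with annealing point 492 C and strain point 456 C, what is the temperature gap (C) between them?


Gap = T_anneal - T_strain:
  gap = 492 - 456 = 36 C

36 C


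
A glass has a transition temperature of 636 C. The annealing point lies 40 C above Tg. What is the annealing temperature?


The annealing temperature is Tg plus the offset:
  T_anneal = 636 + 40 = 676 C

676 C


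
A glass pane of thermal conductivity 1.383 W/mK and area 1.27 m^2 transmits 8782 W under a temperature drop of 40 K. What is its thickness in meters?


Fourier's law: t = k * A * dT / Q
  t = 1.383 * 1.27 * 40 / 8782
  t = 70.2564 / 8782 = 0.008 m

0.008 m


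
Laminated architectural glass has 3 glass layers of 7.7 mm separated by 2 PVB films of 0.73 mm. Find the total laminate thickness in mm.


Total thickness = glass contribution + PVB contribution
  Glass: 3 * 7.7 = 23.1 mm
  PVB: 2 * 0.73 = 1.46 mm
  Total = 23.1 + 1.46 = 24.56 mm

24.56 mm


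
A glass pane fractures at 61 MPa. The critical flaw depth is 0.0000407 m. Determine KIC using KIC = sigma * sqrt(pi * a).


Fracture toughness: KIC = sigma * sqrt(pi * a)
  pi * a = pi * 0.0000407 = 0.000127863
  sqrt(pi * a) = 0.011308
  KIC = 61 * 0.011308 = 0.69 MPa*sqrt(m)

0.69 MPa*sqrt(m)


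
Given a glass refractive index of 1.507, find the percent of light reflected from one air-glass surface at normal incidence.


Fresnel reflectance at normal incidence:
  R = ((n - 1)/(n + 1))^2
  (n - 1)/(n + 1) = (1.507 - 1)/(1.507 + 1) = 0.202234
  R = 0.202234^2 = 0.0408986
  R(%) = 0.0408986 * 100 = 4.09%

4.09%


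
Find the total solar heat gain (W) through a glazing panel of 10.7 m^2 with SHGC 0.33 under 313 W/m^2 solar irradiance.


Solar heat gain: Q = Area * SHGC * Irradiance
  Q = 10.7 * 0.33 * 313 = 1105.2 W

1105.2 W


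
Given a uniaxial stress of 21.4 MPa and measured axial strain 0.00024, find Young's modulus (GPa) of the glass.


Young's modulus: E = stress / strain
  E = 21.4 MPa / 0.00024 = 89166.67 MPa
Convert to GPa: 89166.67 / 1000 = 89.17 GPa

89.17 GPa


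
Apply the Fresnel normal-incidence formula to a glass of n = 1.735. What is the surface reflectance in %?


Fresnel reflectance at normal incidence:
  R = ((n - 1)/(n + 1))^2
  (n - 1)/(n + 1) = (1.735 - 1)/(1.735 + 1) = 0.268739
  R = 0.268739^2 = 0.0722207
  R(%) = 0.0722207 * 100 = 7.222%

7.222%


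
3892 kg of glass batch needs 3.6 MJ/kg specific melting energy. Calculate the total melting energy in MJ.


Total energy = mass * specific energy
  E = 3892 * 3.6 = 14011.2 MJ

14011.2 MJ


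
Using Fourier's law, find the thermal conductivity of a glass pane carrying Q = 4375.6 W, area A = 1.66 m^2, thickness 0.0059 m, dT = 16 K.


Fourier's law rearranged: k = Q * t / (A * dT)
  Numerator = 4375.6 * 0.0059 = 25.81604
  Denominator = 1.66 * 16 = 26.56
  k = 25.81604 / 26.56 = 0.972 W/mK

0.972 W/mK


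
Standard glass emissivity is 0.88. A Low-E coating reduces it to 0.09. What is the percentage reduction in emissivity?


Percentage reduction = (1 - coated/uncoated) * 100
  Ratio = 0.09 / 0.88 = 0.1023
  Reduction = (1 - 0.1023) * 100 = 89.8%

89.8%


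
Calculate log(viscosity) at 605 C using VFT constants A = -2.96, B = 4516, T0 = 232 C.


VFT equation: log(eta) = A + B / (T - T0)
  T - T0 = 605 - 232 = 373
  B / (T - T0) = 4516 / 373 = 12.107
  log(eta) = -2.96 + 12.107 = 9.147

9.147


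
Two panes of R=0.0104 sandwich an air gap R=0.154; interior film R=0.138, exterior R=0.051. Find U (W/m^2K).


Total thermal resistance (series):
  R_total = R_in + R_glass + R_air + R_glass + R_out
  R_total = 0.138 + 0.0104 + 0.154 + 0.0104 + 0.051 = 0.3638 m^2K/W
U-value = 1 / R_total = 1 / 0.3638 = 2.749 W/m^2K

2.749 W/m^2K


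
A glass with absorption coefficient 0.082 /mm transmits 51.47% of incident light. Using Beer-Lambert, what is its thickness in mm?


Rearrange T = exp(-alpha * thickness):
  thickness = -ln(T) / alpha
  T = 51.47/100 = 0.5147
  ln(T) = -0.66417
  -ln(T) = 0.66417
  thickness = 0.66417 / 0.082 = 8.1 mm

8.1 mm


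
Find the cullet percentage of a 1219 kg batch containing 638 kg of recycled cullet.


Cullet ratio = (cullet mass / total batch mass) * 100
  Ratio = 638 / 1219 * 100 = 52.34%

52.34%


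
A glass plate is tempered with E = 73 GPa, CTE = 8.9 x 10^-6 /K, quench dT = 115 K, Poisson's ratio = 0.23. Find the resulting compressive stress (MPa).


Tempering stress: sigma = E * alpha * dT / (1 - nu)
  E (MPa) = 73 * 1000 = 73000
  Numerator = 73000 * (8.9 x 10^-6) * 115 = 74.7155
  Denominator = 1 - 0.23 = 0.77
  sigma = 74.7155 / 0.77 = 97.0 MPa

97.0 MPa


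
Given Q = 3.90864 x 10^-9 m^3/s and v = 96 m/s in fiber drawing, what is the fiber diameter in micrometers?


Cross-sectional area from continuity:
  A = Q / v = 3.90864 x 10^-9 / 96 = 4.0715 x 10^-11 m^2
Diameter from circular cross-section:
  d = sqrt(4A / pi) * 10^6 (m -> um)
  d = sqrt(4 * 4.0715 x 10^-11 / pi) * 10^6 = 7.2 um

7.2 um


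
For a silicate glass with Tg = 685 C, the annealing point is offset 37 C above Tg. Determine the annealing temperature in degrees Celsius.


The annealing temperature is Tg plus the offset:
  T_anneal = 685 + 37 = 722 C

722 C


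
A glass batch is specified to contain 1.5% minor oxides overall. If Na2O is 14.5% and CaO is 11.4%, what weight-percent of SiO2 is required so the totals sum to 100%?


Known pieces sum to 100%:
  SiO2 = 100 - (others + Na2O + CaO)
  SiO2 = 100 - (1.5 + 14.5 + 11.4) = 72.6%

72.6%


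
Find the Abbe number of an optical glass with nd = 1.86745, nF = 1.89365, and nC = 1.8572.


Abbe number formula: Vd = (nd - 1) / (nF - nC)
  nd - 1 = 1.86745 - 1 = 0.86745
  nF - nC = 1.89365 - 1.8572 = 0.03645
  Vd = 0.86745 / 0.03645 = 23.8

23.8


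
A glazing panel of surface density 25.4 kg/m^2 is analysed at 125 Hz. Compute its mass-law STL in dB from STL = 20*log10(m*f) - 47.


Mass law: STL = 20 * log10(m * f) - 47
  m * f = 25.4 * 125 = 3175
  log10(3175) = 3.50174
  STL = 20 * 3.50174 - 47 = 70.0348 - 47 = 23.0 dB

23.0 dB


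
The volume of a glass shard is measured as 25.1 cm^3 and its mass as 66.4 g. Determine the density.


Use the definition of density:
  rho = mass / volume
  rho = 66.4 / 25.1 = 2.645 g/cm^3

2.645 g/cm^3


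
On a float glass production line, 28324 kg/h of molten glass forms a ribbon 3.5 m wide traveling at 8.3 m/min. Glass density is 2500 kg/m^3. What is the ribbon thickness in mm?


Ribbon cross-section from mass balance:
  Volume rate = throughput / density = 28324 / 2500 = 11.3296 m^3/h
  thickness = volume rate / (speed * 60 * width), i.e.
  thickness = throughput / (60 * speed * width * density) * 1000
  thickness = 28324 / (60 * 8.3 * 3.5 * 2500) * 1000 = 6.5 mm

6.5 mm


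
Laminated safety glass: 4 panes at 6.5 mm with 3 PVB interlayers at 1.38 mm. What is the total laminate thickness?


Total thickness = glass contribution + PVB contribution
  Glass: 4 * 6.5 = 26.0 mm
  PVB: 3 * 1.38 = 4.14 mm
  Total = 26.0 + 4.14 = 30.14 mm

30.14 mm


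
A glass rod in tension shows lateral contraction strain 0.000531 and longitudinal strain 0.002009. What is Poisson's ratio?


Poisson's ratio: nu = lateral strain / axial strain
  nu = 0.000531 / 0.002009 = 0.2643

0.2643


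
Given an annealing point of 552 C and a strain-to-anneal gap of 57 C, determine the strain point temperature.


Strain point = annealing point - difference:
  T_strain = 552 - 57 = 495 C

495 C


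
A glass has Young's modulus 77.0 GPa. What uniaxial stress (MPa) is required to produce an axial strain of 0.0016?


Rearrange E = sigma / epsilon:
  sigma = E * epsilon
  E (MPa) = 77.0 * 1000 = 77000
  sigma = 77000 * 0.0016 = 123.2 MPa

123.2 MPa


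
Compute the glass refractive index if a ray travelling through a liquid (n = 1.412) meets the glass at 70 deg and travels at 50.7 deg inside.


Apply Snell's law: n1 * sin(theta1) = n2 * sin(theta2)
  n2 = n1 * sin(theta1) / sin(theta2)
  sin(70) = 0.939693
  sin(50.7) = 0.77384
  n2 = 1.412 * 0.939693 / 0.77384 = 1.7146

1.7146


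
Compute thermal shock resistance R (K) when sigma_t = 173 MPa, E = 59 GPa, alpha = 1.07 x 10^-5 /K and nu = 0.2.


Thermal shock resistance: R = sigma * (1 - nu) / (E * alpha)
  Numerator = 173 * (1 - 0.2) = 138.4
  Denominator = 59 * 1000 * (1.07 x 10^-5) = 0.6313
  R = 138.4 / 0.6313 = 219.2 K

219.2 K


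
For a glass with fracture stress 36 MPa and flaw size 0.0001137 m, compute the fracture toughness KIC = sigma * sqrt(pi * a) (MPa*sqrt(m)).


Fracture toughness: KIC = sigma * sqrt(pi * a)
  pi * a = pi * 0.0001137 = 0.000357199
  sqrt(pi * a) = 0.0189
  KIC = 36 * 0.0189 = 0.68 MPa*sqrt(m)

0.68 MPa*sqrt(m)


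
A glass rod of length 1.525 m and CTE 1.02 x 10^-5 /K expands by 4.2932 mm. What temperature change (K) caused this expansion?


Rearrange dL = alpha * L0 * dT for dT:
  dT = dL / (alpha * L0)
  dL (m) = 4.2932 / 1000 = 0.0042932
  dT = 0.0042932 / ((1.02 x 10^-5) * 1.525) = 276.0 K

276.0 K


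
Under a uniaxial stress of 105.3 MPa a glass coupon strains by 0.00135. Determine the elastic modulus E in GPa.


Young's modulus: E = stress / strain
  E = 105.3 MPa / 0.00135 = 78000 MPa
Convert to GPa: 78000 / 1000 = 78.0 GPa

78.0 GPa


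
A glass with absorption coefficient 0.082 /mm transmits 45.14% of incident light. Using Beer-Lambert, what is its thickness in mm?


Rearrange T = exp(-alpha * thickness):
  thickness = -ln(T) / alpha
  T = 45.14/100 = 0.4514
  ln(T) = -0.7954
  -ln(T) = 0.7954
  thickness = 0.7954 / 0.082 = 9.7 mm

9.7 mm


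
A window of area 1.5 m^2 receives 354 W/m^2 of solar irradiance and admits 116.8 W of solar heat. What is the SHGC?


Rearrange Q = Area * SHGC * Irradiance:
  SHGC = Q / (Area * Irradiance)
  SHGC = 116.8 / (1.5 * 354) = 0.22

0.22


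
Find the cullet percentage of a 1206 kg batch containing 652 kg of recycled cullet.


Cullet ratio = (cullet mass / total batch mass) * 100
  Ratio = 652 / 1206 * 100 = 54.06%

54.06%


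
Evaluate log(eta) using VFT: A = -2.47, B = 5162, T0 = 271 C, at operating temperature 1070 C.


VFT equation: log(eta) = A + B / (T - T0)
  T - T0 = 1070 - 271 = 799
  B / (T - T0) = 5162 / 799 = 6.461
  log(eta) = -2.47 + 6.461 = 3.991

3.991


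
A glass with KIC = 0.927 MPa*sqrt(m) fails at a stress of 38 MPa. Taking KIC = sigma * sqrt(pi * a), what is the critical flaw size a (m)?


Rearrange KIC = sigma * sqrt(pi * a):
  sqrt(pi * a) = KIC / sigma
  sqrt(pi * a) = 0.927 / 38 = 0.024395
  a = (KIC / sigma)^2 / pi
  a = 0.024395^2 / pi = 0.0001894 m

0.0001894 m


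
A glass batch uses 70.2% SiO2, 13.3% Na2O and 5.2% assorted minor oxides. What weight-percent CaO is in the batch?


Pieces sum to 100%:
  CaO = 100 - (SiO2 + Na2O + others)
  CaO = 100 - (70.2 + 13.3 + 5.2) = 11.3%

11.3%


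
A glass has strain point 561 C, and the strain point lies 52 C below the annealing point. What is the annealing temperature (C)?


T_anneal = T_strain + gap:
  T_anneal = 561 + 52 = 613 C

613 C


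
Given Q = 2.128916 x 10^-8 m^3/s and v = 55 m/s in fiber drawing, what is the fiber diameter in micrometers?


Cross-sectional area from continuity:
  A = Q / v = 2.128916 x 10^-8 / 55 = 3.870756 x 10^-10 m^2
Diameter from circular cross-section:
  d = sqrt(4A / pi) * 10^6 (m -> um)
  d = sqrt(4 * 3.870756 x 10^-10 / pi) * 10^6 = 22.2 um

22.2 um


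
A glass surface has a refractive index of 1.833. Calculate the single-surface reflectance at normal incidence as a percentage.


Fresnel reflectance at normal incidence:
  R = ((n - 1)/(n + 1))^2
  (n - 1)/(n + 1) = (1.833 - 1)/(1.833 + 1) = 0.294035
  R = 0.294035^2 = 0.0864566
  R(%) = 0.0864566 * 100 = 8.646%

8.646%


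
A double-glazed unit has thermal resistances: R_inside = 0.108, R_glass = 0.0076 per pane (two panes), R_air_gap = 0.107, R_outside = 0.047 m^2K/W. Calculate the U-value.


Total thermal resistance (series):
  R_total = R_in + R_glass + R_air + R_glass + R_out
  R_total = 0.108 + 0.0076 + 0.107 + 0.0076 + 0.047 = 0.2772 m^2K/W
U-value = 1 / R_total = 1 / 0.2772 = 3.608 W/m^2K

3.608 W/m^2K


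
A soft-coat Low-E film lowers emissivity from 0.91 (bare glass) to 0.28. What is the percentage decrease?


Percentage reduction = (1 - coated/uncoated) * 100
  Ratio = 0.28 / 0.91 = 0.3077
  Reduction = (1 - 0.3077) * 100 = 69.2%

69.2%


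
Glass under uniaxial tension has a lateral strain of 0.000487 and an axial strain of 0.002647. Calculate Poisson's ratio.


Poisson's ratio: nu = lateral strain / axial strain
  nu = 0.000487 / 0.002647 = 0.184

0.184


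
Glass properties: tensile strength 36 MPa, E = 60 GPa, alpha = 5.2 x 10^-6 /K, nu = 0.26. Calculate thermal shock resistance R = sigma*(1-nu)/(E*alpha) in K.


Thermal shock resistance: R = sigma * (1 - nu) / (E * alpha)
  Numerator = 36 * (1 - 0.26) = 26.64
  Denominator = 60 * 1000 * (5.2 x 10^-6) = 0.312
  R = 26.64 / 0.312 = 85.4 K

85.4 K


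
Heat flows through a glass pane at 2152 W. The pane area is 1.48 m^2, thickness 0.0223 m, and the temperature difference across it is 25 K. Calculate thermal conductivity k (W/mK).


Fourier's law rearranged: k = Q * t / (A * dT)
  Numerator = 2152 * 0.0223 = 47.9896
  Denominator = 1.48 * 25 = 37.0
  k = 47.9896 / 37.0 = 1.297 W/mK

1.297 W/mK


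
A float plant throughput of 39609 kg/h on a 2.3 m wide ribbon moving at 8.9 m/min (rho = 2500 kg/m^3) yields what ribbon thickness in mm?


Ribbon cross-section from mass balance:
  Volume rate = throughput / density = 39609 / 2500 = 15.8436 m^3/h
  thickness = volume rate / (speed * 60 * width), i.e.
  thickness = throughput / (60 * speed * width * density) * 1000
  thickness = 39609 / (60 * 8.9 * 2.3 * 2500) * 1000 = 12.9 mm

12.9 mm


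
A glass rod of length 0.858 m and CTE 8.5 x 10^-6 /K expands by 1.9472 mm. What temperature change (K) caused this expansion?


Rearrange dL = alpha * L0 * dT for dT:
  dT = dL / (alpha * L0)
  dL (m) = 1.9472 / 1000 = 0.0019472
  dT = 0.0019472 / ((8.5 x 10^-6) * 0.858) = 267.0 K

267.0 K


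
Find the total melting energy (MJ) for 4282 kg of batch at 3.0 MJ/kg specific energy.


Total energy = mass * specific energy
  E = 4282 * 3.0 = 12846 MJ

12846 MJ


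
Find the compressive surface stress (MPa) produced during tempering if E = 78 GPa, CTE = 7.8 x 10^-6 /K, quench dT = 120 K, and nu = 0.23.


Tempering stress: sigma = E * alpha * dT / (1 - nu)
  E (MPa) = 78 * 1000 = 78000
  Numerator = 78000 * (7.8 x 10^-6) * 120 = 73.008
  Denominator = 1 - 0.23 = 0.77
  sigma = 73.008 / 0.77 = 94.8 MPa

94.8 MPa


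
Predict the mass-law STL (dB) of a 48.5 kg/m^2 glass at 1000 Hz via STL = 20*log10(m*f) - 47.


Mass law: STL = 20 * log10(m * f) - 47
  m * f = 48.5 * 1000 = 48500
  log10(48500) = 4.68574
  STL = 20 * 4.68574 - 47 = 93.7148 - 47 = 46.7 dB

46.7 dB


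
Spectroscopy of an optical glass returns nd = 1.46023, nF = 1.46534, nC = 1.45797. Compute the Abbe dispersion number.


Abbe number formula: Vd = (nd - 1) / (nF - nC)
  nd - 1 = 1.46023 - 1 = 0.46023
  nF - nC = 1.46534 - 1.45797 = 0.00737
  Vd = 0.46023 / 0.00737 = 62.45

62.45


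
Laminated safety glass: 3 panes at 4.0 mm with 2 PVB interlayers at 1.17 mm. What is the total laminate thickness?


Total thickness = glass contribution + PVB contribution
  Glass: 3 * 4.0 = 12.0 mm
  PVB: 2 * 1.17 = 2.34 mm
  Total = 12.0 + 2.34 = 14.34 mm

14.34 mm


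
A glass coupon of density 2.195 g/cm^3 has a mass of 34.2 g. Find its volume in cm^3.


Rearrange rho = m / V:
  V = m / rho
  V = 34.2 / 2.195 = 15.581 cm^3

15.581 cm^3


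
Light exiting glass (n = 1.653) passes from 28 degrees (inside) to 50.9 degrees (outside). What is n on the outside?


Apply Snell's law: n1 * sin(theta1) = n2 * sin(theta2)
  n2 = n1 * sin(theta1) / sin(theta2)
  sin(28) = 0.469472
  sin(50.9) = 0.776046
  n2 = 1.653 * 0.469472 / 0.776046 = 1.0

1.0


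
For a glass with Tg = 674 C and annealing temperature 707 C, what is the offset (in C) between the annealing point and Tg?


Offset = T_anneal - Tg:
  offset = 707 - 674 = 33 C

33 C


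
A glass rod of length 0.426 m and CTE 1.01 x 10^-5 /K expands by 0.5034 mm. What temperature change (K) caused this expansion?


Rearrange dL = alpha * L0 * dT for dT:
  dT = dL / (alpha * L0)
  dL (m) = 0.5034 / 1000 = 0.0005034
  dT = 0.0005034 / ((1.01 x 10^-5) * 0.426) = 117.0 K

117.0 K


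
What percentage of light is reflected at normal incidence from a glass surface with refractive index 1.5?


Fresnel reflectance at normal incidence:
  R = ((n - 1)/(n + 1))^2
  (n - 1)/(n + 1) = (1.5 - 1)/(1.5 + 1) = 0.2
  R = 0.2^2 = 0.04
  R(%) = 0.04 * 100 = 4.0%

4.0%


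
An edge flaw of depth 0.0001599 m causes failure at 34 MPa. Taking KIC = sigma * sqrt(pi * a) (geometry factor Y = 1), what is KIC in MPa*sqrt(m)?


Fracture toughness: KIC = sigma * sqrt(pi * a)
  pi * a = pi * 0.0001599 = 0.000502341
  sqrt(pi * a) = 0.022413
  KIC = 34 * 0.022413 = 0.762 MPa*sqrt(m)

0.762 MPa*sqrt(m)


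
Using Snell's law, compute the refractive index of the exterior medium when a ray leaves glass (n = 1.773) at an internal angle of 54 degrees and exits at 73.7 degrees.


Apply Snell's law: n1 * sin(theta1) = n2 * sin(theta2)
  n2 = n1 * sin(theta1) / sin(theta2)
  sin(54) = 0.809017
  sin(73.7) = 0.959805
  n2 = 1.773 * 0.809017 / 0.959805 = 1.4945

1.4945


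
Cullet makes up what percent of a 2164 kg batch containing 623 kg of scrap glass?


Cullet ratio = (cullet mass / total batch mass) * 100
  Ratio = 623 / 2164 * 100 = 28.79%

28.79%


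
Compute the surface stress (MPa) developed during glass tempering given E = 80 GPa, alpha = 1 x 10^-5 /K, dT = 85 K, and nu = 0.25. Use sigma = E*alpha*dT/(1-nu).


Tempering stress: sigma = E * alpha * dT / (1 - nu)
  E (MPa) = 80 * 1000 = 80000
  Numerator = 80000 * (1 x 10^-5) * 85 = 68.0
  Denominator = 1 - 0.25 = 0.75
  sigma = 68.0 / 0.75 = 90.7 MPa

90.7 MPa


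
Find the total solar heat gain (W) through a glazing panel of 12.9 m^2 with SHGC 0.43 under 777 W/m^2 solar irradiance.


Solar heat gain: Q = Area * SHGC * Irradiance
  Q = 12.9 * 0.43 * 777 = 4310 W

4310 W


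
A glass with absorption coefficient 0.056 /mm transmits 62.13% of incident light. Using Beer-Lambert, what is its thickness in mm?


Rearrange T = exp(-alpha * thickness):
  thickness = -ln(T) / alpha
  T = 62.13/100 = 0.6213
  ln(T) = -0.47594
  -ln(T) = 0.47594
  thickness = 0.47594 / 0.056 = 8.5 mm

8.5 mm


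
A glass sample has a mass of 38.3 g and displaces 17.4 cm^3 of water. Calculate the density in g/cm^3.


Use the definition of density:
  rho = mass / volume
  rho = 38.3 / 17.4 = 2.201 g/cm^3

2.201 g/cm^3


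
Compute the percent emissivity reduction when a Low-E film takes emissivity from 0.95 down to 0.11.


Percentage reduction = (1 - coated/uncoated) * 100
  Ratio = 0.11 / 0.95 = 0.1158
  Reduction = (1 - 0.1158) * 100 = 88.4%

88.4%


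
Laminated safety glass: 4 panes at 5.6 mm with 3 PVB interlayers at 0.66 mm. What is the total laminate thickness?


Total thickness = glass contribution + PVB contribution
  Glass: 4 * 5.6 = 22.4 mm
  PVB: 3 * 0.66 = 1.98 mm
  Total = 22.4 + 1.98 = 24.38 mm

24.38 mm


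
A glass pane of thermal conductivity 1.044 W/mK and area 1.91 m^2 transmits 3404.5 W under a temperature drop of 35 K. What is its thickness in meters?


Fourier's law: t = k * A * dT / Q
  t = 1.044 * 1.91 * 35 / 3404.5
  t = 69.7914 / 3404.5 = 0.0205 m

0.0205 m


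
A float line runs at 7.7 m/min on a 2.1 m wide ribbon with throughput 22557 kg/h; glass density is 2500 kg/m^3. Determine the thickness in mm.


Ribbon cross-section from mass balance:
  Volume rate = throughput / density = 22557 / 2500 = 9.0228 m^3/h
  thickness = volume rate / (speed * 60 * width), i.e.
  thickness = throughput / (60 * speed * width * density) * 1000
  thickness = 22557 / (60 * 7.7 * 2.1 * 2500) * 1000 = 9.3 mm

9.3 mm


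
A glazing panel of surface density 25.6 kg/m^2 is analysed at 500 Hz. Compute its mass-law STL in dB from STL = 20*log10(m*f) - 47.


Mass law: STL = 20 * log10(m * f) - 47
  m * f = 25.6 * 500 = 12800
  log10(12800) = 4.10721
  STL = 20 * 4.10721 - 47 = 82.1442 - 47 = 35.1 dB

35.1 dB


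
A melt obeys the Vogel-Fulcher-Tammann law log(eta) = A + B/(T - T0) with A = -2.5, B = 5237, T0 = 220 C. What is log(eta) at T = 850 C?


VFT equation: log(eta) = A + B / (T - T0)
  T - T0 = 850 - 220 = 630
  B / (T - T0) = 5237 / 630 = 8.313
  log(eta) = -2.5 + 8.313 = 5.813

5.813


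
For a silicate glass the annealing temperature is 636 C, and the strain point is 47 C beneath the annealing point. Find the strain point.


Strain point = annealing point - difference:
  T_strain = 636 - 47 = 589 C

589 C


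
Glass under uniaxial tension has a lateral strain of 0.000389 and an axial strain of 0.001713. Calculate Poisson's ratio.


Poisson's ratio: nu = lateral strain / axial strain
  nu = 0.000389 / 0.001713 = 0.2271

0.2271


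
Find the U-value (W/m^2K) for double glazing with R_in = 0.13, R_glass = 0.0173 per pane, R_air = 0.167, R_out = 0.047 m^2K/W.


Total thermal resistance (series):
  R_total = R_in + R_glass + R_air + R_glass + R_out
  R_total = 0.13 + 0.0173 + 0.167 + 0.0173 + 0.047 = 0.3786 m^2K/W
U-value = 1 / R_total = 1 / 0.3786 = 2.641 W/m^2K

2.641 W/m^2K


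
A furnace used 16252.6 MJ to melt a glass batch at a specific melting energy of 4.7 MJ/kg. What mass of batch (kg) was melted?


Rearrange E = m * s for m:
  m = E / s
  m = 16252.6 / 4.7 = 3458.0 kg

3458.0 kg


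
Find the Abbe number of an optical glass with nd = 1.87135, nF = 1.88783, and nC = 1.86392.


Abbe number formula: Vd = (nd - 1) / (nF - nC)
  nd - 1 = 1.87135 - 1 = 0.87135
  nF - nC = 1.88783 - 1.86392 = 0.02391
  Vd = 0.87135 / 0.02391 = 36.44

36.44


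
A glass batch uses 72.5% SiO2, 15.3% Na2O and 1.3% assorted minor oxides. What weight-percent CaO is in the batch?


Pieces sum to 100%:
  CaO = 100 - (SiO2 + Na2O + others)
  CaO = 100 - (72.5 + 15.3 + 1.3) = 10.9%

10.9%


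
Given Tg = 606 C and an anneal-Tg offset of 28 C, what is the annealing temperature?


The annealing temperature is Tg plus the offset:
  T_anneal = 606 + 28 = 634 C

634 C


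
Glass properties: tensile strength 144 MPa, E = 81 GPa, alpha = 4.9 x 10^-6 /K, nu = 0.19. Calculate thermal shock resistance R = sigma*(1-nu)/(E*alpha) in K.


Thermal shock resistance: R = sigma * (1 - nu) / (E * alpha)
  Numerator = 144 * (1 - 0.19) = 116.64
  Denominator = 81 * 1000 * (4.9 x 10^-6) = 0.3969
  R = 116.64 / 0.3969 = 293.9 K

293.9 K


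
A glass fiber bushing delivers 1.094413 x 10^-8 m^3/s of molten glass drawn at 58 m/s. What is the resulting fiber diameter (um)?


Cross-sectional area from continuity:
  A = Q / v = 1.094413 x 10^-8 / 58 = 1.886919 x 10^-10 m^2
Diameter from circular cross-section:
  d = sqrt(4A / pi) * 10^6 (m -> um)
  d = sqrt(4 * 1.886919 x 10^-10 / pi) * 10^6 = 15.5 um

15.5 um


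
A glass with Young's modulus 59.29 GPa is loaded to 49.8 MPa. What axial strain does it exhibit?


Rearrange E = sigma / epsilon:
  epsilon = sigma / E
  E (MPa) = 59.29 * 1000 = 59290
  epsilon = 49.8 / 59290 = 0.00084

0.00084


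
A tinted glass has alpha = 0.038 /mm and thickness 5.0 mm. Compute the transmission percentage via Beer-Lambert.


Beer-Lambert law: T = exp(-alpha * thickness)
  exponent = -0.038 * 5.0 = -0.19
  T = exp(-0.19) = 0.827
  Percentage = 0.827 * 100 = 82.7%

82.7%


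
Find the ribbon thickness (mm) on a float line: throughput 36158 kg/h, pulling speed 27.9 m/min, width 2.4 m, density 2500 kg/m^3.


Ribbon cross-section from mass balance:
  Volume rate = throughput / density = 36158 / 2500 = 14.4632 m^3/h
  thickness = volume rate / (speed * 60 * width), i.e.
  thickness = throughput / (60 * speed * width * density) * 1000
  thickness = 36158 / (60 * 27.9 * 2.4 * 2500) * 1000 = 3.6 mm

3.6 mm


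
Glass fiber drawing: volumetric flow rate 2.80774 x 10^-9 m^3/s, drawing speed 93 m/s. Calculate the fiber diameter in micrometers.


Cross-sectional area from continuity:
  A = Q / v = 2.80774 x 10^-9 / 93 = 3.019075 x 10^-11 m^2
Diameter from circular cross-section:
  d = sqrt(4A / pi) * 10^6 (m -> um)
  d = sqrt(4 * 3.019075 x 10^-11 / pi) * 10^6 = 6.2 um

6.2 um


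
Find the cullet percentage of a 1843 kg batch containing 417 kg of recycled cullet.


Cullet ratio = (cullet mass / total batch mass) * 100
  Ratio = 417 / 1843 * 100 = 22.63%

22.63%


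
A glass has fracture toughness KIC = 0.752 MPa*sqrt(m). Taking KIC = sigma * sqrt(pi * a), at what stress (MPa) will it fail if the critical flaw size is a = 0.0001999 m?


Rearrange KIC = sigma * sqrt(pi * a):
  sigma = KIC / sqrt(pi * a)
  sqrt(pi * 0.0001999) = 0.02506
  sigma = 0.752 / 0.02506 = 30.01 MPa

30.01 MPa


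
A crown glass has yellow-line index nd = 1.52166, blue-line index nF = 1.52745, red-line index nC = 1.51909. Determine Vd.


Abbe number formula: Vd = (nd - 1) / (nF - nC)
  nd - 1 = 1.52166 - 1 = 0.52166
  nF - nC = 1.52745 - 1.51909 = 0.00836
  Vd = 0.52166 / 0.00836 = 62.4

62.4


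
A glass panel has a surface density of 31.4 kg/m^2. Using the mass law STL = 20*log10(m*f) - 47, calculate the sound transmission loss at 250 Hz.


Mass law: STL = 20 * log10(m * f) - 47
  m * f = 31.4 * 250 = 7850
  log10(7850) = 3.89487
  STL = 20 * 3.89487 - 47 = 77.8974 - 47 = 30.9 dB

30.9 dB


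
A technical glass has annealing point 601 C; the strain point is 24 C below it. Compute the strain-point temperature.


Strain point = annealing point - difference:
  T_strain = 601 - 24 = 577 C

577 C


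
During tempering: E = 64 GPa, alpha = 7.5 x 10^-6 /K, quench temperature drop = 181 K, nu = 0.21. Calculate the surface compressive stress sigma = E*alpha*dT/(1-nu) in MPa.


Tempering stress: sigma = E * alpha * dT / (1 - nu)
  E (MPa) = 64 * 1000 = 64000
  Numerator = 64000 * (7.5 x 10^-6) * 181 = 86.88
  Denominator = 1 - 0.21 = 0.79
  sigma = 86.88 / 0.79 = 110.0 MPa

110.0 MPa


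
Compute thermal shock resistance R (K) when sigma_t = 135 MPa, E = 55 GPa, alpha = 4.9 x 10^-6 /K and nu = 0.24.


Thermal shock resistance: R = sigma * (1 - nu) / (E * alpha)
  Numerator = 135 * (1 - 0.24) = 102.6
  Denominator = 55 * 1000 * (4.9 x 10^-6) = 0.2695
  R = 102.6 / 0.2695 = 380.7 K

380.7 K


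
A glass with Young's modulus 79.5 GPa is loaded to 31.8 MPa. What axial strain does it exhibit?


Rearrange E = sigma / epsilon:
  epsilon = sigma / E
  E (MPa) = 79.5 * 1000 = 79500
  epsilon = 31.8 / 79500 = 0.0004

0.0004


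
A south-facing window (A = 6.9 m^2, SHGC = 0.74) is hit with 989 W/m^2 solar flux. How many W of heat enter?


Solar heat gain: Q = Area * SHGC * Irradiance
  Q = 6.9 * 0.74 * 989 = 5049.8 W

5049.8 W


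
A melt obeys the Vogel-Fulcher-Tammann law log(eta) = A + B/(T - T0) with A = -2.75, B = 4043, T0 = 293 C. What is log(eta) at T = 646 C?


VFT equation: log(eta) = A + B / (T - T0)
  T - T0 = 646 - 293 = 353
  B / (T - T0) = 4043 / 353 = 11.453
  log(eta) = -2.75 + 11.453 = 8.703

8.703


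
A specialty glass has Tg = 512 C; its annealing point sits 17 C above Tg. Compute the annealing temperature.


The annealing temperature is Tg plus the offset:
  T_anneal = 512 + 17 = 529 C

529 C


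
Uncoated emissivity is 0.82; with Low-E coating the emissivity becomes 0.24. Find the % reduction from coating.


Percentage reduction = (1 - coated/uncoated) * 100
  Ratio = 0.24 / 0.82 = 0.2927
  Reduction = (1 - 0.2927) * 100 = 70.7%

70.7%


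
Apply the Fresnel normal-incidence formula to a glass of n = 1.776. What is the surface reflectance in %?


Fresnel reflectance at normal incidence:
  R = ((n - 1)/(n + 1))^2
  (n - 1)/(n + 1) = (1.776 - 1)/(1.776 + 1) = 0.279539
  R = 0.279539^2 = 0.0781421
  R(%) = 0.0781421 * 100 = 7.814%

7.814%


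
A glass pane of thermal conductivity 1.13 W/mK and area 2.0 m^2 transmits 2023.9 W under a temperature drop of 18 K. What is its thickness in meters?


Fourier's law: t = k * A * dT / Q
  t = 1.13 * 2.0 * 18 / 2023.9
  t = 40.68 / 2023.9 = 0.0201 m

0.0201 m


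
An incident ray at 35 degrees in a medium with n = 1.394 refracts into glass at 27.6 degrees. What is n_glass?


Apply Snell's law: n1 * sin(theta1) = n2 * sin(theta2)
  n2 = n1 * sin(theta1) / sin(theta2)
  sin(35) = 0.573576
  sin(27.6) = 0.463296
  n2 = 1.394 * 0.573576 / 0.463296 = 1.7258

1.7258


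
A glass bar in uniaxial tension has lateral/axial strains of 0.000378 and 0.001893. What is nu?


Poisson's ratio: nu = lateral strain / axial strain
  nu = 0.000378 / 0.001893 = 0.1997

0.1997


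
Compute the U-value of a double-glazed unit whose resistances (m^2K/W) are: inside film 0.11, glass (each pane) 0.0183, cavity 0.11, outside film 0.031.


Total thermal resistance (series):
  R_total = R_in + R_glass + R_air + R_glass + R_out
  R_total = 0.11 + 0.0183 + 0.11 + 0.0183 + 0.031 = 0.2876 m^2K/W
U-value = 1 / R_total = 1 / 0.2876 = 3.477 W/m^2K

3.477 W/m^2K


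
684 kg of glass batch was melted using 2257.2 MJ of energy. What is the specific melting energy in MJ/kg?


Rearrange E = m * s for s:
  s = E / m
  s = 2257.2 / 684 = 3.3 MJ/kg

3.3 MJ/kg


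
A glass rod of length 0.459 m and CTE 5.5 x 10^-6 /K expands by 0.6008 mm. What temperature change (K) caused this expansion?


Rearrange dL = alpha * L0 * dT for dT:
  dT = dL / (alpha * L0)
  dL (m) = 0.6008 / 1000 = 0.0006008
  dT = 0.0006008 / ((5.5 x 10^-6) * 0.459) = 238.0 K

238.0 K


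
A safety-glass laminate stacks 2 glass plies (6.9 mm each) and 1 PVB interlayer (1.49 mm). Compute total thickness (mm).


Total thickness = glass contribution + PVB contribution
  Glass: 2 * 6.9 = 13.8 mm
  PVB: 1 * 1.49 = 1.49 mm
  Total = 13.8 + 1.49 = 15.29 mm

15.29 mm


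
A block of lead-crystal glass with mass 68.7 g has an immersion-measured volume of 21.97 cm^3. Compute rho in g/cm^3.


Use the definition of density:
  rho = mass / volume
  rho = 68.7 / 21.97 = 3.127 g/cm^3

3.127 g/cm^3


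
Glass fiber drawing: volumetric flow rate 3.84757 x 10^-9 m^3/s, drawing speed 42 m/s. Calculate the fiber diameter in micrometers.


Cross-sectional area from continuity:
  A = Q / v = 3.84757 x 10^-9 / 42 = 9.160881 x 10^-11 m^2
Diameter from circular cross-section:
  d = sqrt(4A / pi) * 10^6 (m -> um)
  d = sqrt(4 * 9.160881 x 10^-11 / pi) * 10^6 = 10.8 um

10.8 um


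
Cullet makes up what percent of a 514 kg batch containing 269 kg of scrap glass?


Cullet ratio = (cullet mass / total batch mass) * 100
  Ratio = 269 / 514 * 100 = 52.33%

52.33%


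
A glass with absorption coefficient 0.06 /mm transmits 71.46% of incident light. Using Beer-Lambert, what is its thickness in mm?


Rearrange T = exp(-alpha * thickness):
  thickness = -ln(T) / alpha
  T = 71.46/100 = 0.7146
  ln(T) = -0.33603
  -ln(T) = 0.33603
  thickness = 0.33603 / 0.06 = 5.6 mm

5.6 mm


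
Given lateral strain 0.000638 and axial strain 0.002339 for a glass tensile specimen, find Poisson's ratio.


Poisson's ratio: nu = lateral strain / axial strain
  nu = 0.000638 / 0.002339 = 0.2728

0.2728


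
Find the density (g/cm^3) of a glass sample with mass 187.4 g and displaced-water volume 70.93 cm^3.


Use the definition of density:
  rho = mass / volume
  rho = 187.4 / 70.93 = 2.642 g/cm^3

2.642 g/cm^3


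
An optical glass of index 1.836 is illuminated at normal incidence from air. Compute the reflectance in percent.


Fresnel reflectance at normal incidence:
  R = ((n - 1)/(n + 1))^2
  (n - 1)/(n + 1) = (1.836 - 1)/(1.836 + 1) = 0.294781
  R = 0.294781^2 = 0.0868958
  R(%) = 0.0868958 * 100 = 8.69%

8.69%


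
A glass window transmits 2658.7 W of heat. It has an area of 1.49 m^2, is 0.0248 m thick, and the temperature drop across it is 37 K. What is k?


Fourier's law rearranged: k = Q * t / (A * dT)
  Numerator = 2658.7 * 0.0248 = 65.93576
  Denominator = 1.49 * 37 = 55.13
  k = 65.93576 / 55.13 = 1.196 W/mK

1.196 W/mK


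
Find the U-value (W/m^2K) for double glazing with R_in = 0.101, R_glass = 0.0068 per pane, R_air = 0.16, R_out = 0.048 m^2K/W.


Total thermal resistance (series):
  R_total = R_in + R_glass + R_air + R_glass + R_out
  R_total = 0.101 + 0.0068 + 0.16 + 0.0068 + 0.048 = 0.3226 m^2K/W
U-value = 1 / R_total = 1 / 0.3226 = 3.1 W/m^2K

3.1 W/m^2K


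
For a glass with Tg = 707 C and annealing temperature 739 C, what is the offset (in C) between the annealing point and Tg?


Offset = T_anneal - Tg:
  offset = 739 - 707 = 32 C

32 C


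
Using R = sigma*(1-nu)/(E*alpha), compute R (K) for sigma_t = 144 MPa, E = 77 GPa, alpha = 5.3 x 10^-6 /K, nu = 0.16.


Thermal shock resistance: R = sigma * (1 - nu) / (E * alpha)
  Numerator = 144 * (1 - 0.16) = 120.96
  Denominator = 77 * 1000 * (5.3 x 10^-6) = 0.4081
  R = 120.96 / 0.4081 = 296.4 K

296.4 K


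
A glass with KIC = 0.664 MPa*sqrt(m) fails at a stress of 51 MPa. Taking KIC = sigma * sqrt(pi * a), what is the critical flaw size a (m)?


Rearrange KIC = sigma * sqrt(pi * a):
  sqrt(pi * a) = KIC / sigma
  sqrt(pi * a) = 0.664 / 51 = 0.01302
  a = (KIC / sigma)^2 / pi
  a = 0.01302^2 / pi = 0.000054 m

0.000054 m


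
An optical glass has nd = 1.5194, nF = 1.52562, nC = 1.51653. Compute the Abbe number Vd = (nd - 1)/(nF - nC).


Abbe number formula: Vd = (nd - 1) / (nF - nC)
  nd - 1 = 1.5194 - 1 = 0.5194
  nF - nC = 1.52562 - 1.51653 = 0.00909
  Vd = 0.5194 / 0.00909 = 57.14

57.14


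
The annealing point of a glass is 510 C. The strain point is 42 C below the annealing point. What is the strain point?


Strain point = annealing point - difference:
  T_strain = 510 - 42 = 468 C

468 C


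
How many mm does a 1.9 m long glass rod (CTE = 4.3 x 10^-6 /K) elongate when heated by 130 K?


Thermal expansion formula: dL = alpha * L0 * dT
  dL = (4.3 x 10^-6) * 1.9 * 130 = 0.0010621 m
Convert to mm: 0.0010621 * 1000 = 1.0621 mm

1.0621 mm


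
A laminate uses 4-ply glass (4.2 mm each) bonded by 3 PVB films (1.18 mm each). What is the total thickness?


Total thickness = glass contribution + PVB contribution
  Glass: 4 * 4.2 = 16.8 mm
  PVB: 3 * 1.18 = 3.54 mm
  Total = 16.8 + 3.54 = 20.34 mm

20.34 mm


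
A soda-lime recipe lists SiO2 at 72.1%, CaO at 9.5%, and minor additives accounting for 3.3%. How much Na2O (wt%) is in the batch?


Pieces sum to 100%:
  Na2O = 100 - (SiO2 + CaO + others)
  Na2O = 100 - (72.1 + 9.5 + 3.3) = 15.1%

15.1%


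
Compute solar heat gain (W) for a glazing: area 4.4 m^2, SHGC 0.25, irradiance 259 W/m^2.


Solar heat gain: Q = Area * SHGC * Irradiance
  Q = 4.4 * 0.25 * 259 = 284.9 W

284.9 W


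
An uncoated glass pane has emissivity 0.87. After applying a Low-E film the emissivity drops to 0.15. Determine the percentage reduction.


Percentage reduction = (1 - coated/uncoated) * 100
  Ratio = 0.15 / 0.87 = 0.1724
  Reduction = (1 - 0.1724) * 100 = 82.8%

82.8%


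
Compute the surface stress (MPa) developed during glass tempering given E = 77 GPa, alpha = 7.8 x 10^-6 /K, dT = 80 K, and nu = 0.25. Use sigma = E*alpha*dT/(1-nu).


Tempering stress: sigma = E * alpha * dT / (1 - nu)
  E (MPa) = 77 * 1000 = 77000
  Numerator = 77000 * (7.8 x 10^-6) * 80 = 48.048
  Denominator = 1 - 0.25 = 0.75
  sigma = 48.048 / 0.75 = 64.1 MPa

64.1 MPa


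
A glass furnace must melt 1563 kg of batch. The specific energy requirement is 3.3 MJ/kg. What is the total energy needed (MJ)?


Total energy = mass * specific energy
  E = 1563 * 3.3 = 5157.9 MJ

5157.9 MJ


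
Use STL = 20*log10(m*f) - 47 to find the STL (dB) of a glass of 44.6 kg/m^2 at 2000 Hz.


Mass law: STL = 20 * log10(m * f) - 47
  m * f = 44.6 * 2000 = 89200
  log10(89200) = 4.95036
  STL = 20 * 4.95036 - 47 = 99.0072 - 47 = 52.0 dB

52.0 dB


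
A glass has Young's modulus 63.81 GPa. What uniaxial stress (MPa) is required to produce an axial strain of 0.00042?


Rearrange E = sigma / epsilon:
  sigma = E * epsilon
  E (MPa) = 63.81 * 1000 = 63810
  sigma = 63810 * 0.00042 = 26.8 MPa

26.8 MPa


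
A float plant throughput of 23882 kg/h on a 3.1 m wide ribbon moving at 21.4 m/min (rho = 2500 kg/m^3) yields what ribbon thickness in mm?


Ribbon cross-section from mass balance:
  Volume rate = throughput / density = 23882 / 2500 = 9.5528 m^3/h
  thickness = volume rate / (speed * 60 * width), i.e.
  thickness = throughput / (60 * speed * width * density) * 1000
  thickness = 23882 / (60 * 21.4 * 3.1 * 2500) * 1000 = 2.4 mm

2.4 mm


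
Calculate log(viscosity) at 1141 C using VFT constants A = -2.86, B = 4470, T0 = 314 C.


VFT equation: log(eta) = A + B / (T - T0)
  T - T0 = 1141 - 314 = 827
  B / (T - T0) = 4470 / 827 = 5.405
  log(eta) = -2.86 + 5.405 = 2.545

2.545


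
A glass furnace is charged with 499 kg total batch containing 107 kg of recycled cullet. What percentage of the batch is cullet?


Cullet ratio = (cullet mass / total batch mass) * 100
  Ratio = 107 / 499 * 100 = 21.44%

21.44%
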